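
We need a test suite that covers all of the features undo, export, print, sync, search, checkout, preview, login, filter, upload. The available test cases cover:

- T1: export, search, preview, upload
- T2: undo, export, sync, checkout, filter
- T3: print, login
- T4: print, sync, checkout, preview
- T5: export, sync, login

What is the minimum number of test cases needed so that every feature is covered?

3

T1, T2, T3 together cover {undo, export, print, sync, search, checkout, preview, login, filter, upload} — every feature.
No 2 of the 5 test cases cover everything (all 10 pairs fall short), so 3 is minimum.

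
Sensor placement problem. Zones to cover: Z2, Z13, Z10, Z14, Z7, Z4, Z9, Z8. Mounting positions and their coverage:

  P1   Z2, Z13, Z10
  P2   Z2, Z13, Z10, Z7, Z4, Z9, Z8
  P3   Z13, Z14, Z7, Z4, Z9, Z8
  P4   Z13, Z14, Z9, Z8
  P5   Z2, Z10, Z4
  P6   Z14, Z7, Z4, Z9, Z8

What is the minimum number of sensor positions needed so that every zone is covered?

P1, P3 together cover {Z2, Z13, Z10, Z14, Z7, Z4, Z9, Z8} — every zone.
No single sensor position contains all 8 zones, so 2 is optimal.

2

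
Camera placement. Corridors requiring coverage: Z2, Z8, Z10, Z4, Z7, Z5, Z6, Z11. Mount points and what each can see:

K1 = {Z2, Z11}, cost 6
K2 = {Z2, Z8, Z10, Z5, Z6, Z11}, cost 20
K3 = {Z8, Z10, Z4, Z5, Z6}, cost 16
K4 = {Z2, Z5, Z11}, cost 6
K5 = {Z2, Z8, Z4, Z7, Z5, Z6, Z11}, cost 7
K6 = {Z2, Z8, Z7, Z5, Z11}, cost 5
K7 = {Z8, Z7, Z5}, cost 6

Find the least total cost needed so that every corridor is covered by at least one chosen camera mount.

21

K3, K6 cover every corridor at cost 16 + 5 = 21.
Any cover uses at least 2 camera mounts; among all covering selections none totals below 21.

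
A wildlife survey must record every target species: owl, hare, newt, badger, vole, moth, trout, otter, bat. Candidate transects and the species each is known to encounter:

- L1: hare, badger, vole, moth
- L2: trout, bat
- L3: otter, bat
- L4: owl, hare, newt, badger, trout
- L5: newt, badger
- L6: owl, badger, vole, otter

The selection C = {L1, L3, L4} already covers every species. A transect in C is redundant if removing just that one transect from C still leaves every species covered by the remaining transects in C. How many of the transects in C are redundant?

0

Drop L1: vole, moth uncovered — not redundant.
Drop L3: otter, bat uncovered — not redundant.
Drop L4: owl, newt, trout uncovered — not redundant.
None of the transects in C is redundant.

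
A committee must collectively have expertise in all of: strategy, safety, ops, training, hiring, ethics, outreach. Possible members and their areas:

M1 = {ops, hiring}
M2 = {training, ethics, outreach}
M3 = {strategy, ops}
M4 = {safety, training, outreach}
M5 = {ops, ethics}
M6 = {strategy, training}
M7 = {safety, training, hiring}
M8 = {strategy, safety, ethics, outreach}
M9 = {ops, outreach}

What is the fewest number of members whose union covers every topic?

3

M1, M2, M8 together cover {strategy, safety, ops, training, hiring, ethics, outreach} — every topic.
No 2 of the 9 members cover everything (all 36 pairs fall short), so 3 is minimum.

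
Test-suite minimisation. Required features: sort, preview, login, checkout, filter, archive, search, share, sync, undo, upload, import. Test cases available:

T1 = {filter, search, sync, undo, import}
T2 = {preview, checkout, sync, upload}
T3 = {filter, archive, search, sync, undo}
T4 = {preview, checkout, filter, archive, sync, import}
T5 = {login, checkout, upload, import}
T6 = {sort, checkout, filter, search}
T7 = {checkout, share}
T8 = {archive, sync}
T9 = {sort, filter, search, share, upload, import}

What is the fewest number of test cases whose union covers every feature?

T1, T4, T5, T9 together cover {sort, preview, login, checkout, filter, archive, search, share, sync, undo, upload, import} — every feature.
No 3 of the 9 test cases cover everything (all 84 triples fall short), so 4 is minimum.

4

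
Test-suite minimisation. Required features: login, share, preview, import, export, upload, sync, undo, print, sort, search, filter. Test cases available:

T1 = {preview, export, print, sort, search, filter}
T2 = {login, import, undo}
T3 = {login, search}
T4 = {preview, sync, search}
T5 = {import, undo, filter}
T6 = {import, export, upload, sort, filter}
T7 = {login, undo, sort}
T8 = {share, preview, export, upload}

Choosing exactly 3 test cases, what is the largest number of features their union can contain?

11

Choosing T1, T2, T8 covers {login, share, preview, import, export, upload, undo, print, sort, search, filter} — 11 features.
No choice of 3 test cases does better; here sync is left uncovered.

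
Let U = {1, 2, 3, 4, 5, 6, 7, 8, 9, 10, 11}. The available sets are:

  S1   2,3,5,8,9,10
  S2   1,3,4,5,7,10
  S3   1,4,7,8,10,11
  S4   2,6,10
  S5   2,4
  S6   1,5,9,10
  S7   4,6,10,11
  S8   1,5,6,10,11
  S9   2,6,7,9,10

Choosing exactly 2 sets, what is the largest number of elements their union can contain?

10

Choosing S1, S3 covers {1, 2, 3, 4, 5, 7, 8, 9, 10, 11} — 10 elements.
No choice of 2 sets does better; here 6 is left uncovered.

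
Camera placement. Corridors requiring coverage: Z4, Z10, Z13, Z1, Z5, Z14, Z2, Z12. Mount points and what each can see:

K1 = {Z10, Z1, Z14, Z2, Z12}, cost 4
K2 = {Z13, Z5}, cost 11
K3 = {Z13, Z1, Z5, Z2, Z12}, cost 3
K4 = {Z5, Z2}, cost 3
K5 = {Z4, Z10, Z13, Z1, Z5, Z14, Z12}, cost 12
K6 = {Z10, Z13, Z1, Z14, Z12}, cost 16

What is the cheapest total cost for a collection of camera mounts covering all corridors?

15

K3, K5 cover every corridor at cost 3 + 12 = 15.
Any cover uses at least 2 camera mounts; among all covering selections none totals below 15.
Greedy by coverage-per-cost would pick K3, K1, K5 for 19 — worse than the optimum 15.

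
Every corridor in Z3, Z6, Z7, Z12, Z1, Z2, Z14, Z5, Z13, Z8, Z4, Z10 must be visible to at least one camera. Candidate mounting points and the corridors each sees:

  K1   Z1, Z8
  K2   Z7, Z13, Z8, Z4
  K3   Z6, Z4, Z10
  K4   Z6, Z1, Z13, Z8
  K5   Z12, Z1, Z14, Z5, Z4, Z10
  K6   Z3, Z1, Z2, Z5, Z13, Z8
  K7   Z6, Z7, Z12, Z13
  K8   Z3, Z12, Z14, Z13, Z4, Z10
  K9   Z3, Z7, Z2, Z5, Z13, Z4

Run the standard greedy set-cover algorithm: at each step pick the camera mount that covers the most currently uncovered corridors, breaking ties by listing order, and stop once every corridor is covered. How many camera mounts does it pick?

3

Pick 1: K5 covers 6 new corridors (Z12, Z1, Z14, Z5, Z4, Z10).
Pick 2: K6 covers 4 new corridors (Z3, Z2, Z13, Z8).
Pick 3: K7 covers 2 new corridors (Z6, Z7).
Greedy uses 3 camera mounts.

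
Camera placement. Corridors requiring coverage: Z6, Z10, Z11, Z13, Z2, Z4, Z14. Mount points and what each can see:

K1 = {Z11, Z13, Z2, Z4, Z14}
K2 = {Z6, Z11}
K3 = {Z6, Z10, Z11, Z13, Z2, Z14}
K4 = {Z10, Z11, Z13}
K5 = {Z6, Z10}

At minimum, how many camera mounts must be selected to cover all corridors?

2

K1, K3 together cover {Z6, Z10, Z11, Z13, Z2, Z4, Z14} — every corridor.
No single camera mount contains all 7 corridors, so 2 is optimal.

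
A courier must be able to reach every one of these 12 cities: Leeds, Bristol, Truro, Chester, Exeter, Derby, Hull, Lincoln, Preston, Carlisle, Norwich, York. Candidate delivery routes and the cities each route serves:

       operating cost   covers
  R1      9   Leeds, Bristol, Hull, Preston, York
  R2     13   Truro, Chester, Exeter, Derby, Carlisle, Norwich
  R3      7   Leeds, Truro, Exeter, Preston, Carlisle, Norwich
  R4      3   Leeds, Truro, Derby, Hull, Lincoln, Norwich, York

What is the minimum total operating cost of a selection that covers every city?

R1, R2, R4 cover every city at operating cost 9 + 13 + 3 = 25.
Any cover uses at least 3 routes; among all covering selections none totals below 25.
Greedy by coverage-per-operating cost would pick R4, R3, R1, R2 for 32 — worse than the optimum 25.

25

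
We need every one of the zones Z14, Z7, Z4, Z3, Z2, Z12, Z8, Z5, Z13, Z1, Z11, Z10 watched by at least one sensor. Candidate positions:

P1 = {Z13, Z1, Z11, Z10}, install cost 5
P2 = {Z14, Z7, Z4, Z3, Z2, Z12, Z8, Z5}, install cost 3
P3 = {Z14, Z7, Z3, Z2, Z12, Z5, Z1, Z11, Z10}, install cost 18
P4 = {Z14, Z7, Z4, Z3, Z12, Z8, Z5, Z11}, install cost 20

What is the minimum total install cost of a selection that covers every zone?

P1, P2 cover every zone at install cost 5 + 3 = 8.
Any cover uses at least 2 sensor positions; among all covering selections none totals below 8.

8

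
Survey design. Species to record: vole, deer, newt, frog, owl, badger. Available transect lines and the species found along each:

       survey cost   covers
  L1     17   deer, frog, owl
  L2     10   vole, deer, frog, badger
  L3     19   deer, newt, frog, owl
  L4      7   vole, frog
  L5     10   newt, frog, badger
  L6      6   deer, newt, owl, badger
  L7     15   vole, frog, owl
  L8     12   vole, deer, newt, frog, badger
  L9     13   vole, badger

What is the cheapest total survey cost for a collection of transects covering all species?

13

L4, L6 cover every species at survey cost 7 + 6 = 13.
Any cover uses at least 2 transects; among all covering selections none totals below 13.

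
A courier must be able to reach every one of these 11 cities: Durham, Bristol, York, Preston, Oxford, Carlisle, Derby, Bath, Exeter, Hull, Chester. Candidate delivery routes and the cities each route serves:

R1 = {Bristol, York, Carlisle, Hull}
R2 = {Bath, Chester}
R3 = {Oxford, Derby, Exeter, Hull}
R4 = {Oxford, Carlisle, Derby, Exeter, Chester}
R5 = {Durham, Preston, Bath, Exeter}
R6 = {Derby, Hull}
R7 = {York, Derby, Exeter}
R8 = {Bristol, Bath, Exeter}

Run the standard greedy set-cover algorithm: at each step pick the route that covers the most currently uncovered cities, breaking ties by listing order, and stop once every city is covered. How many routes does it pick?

3

Pick 1: R4 covers 5 new cities (Oxford, Carlisle, Derby, Exeter, Chester).
Pick 2: R1 covers 3 new cities (Bristol, York, Hull).
Pick 3: R5 covers 3 new cities (Durham, Preston, Bath).
Greedy uses 3 routes.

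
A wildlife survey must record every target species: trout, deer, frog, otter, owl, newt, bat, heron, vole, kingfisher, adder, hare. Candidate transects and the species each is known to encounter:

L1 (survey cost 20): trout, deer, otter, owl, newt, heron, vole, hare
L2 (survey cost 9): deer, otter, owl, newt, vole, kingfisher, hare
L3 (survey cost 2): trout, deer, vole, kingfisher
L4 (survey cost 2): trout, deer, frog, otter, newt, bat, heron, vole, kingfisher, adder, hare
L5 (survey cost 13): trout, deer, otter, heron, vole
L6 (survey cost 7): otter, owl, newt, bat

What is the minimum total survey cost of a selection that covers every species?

L4, L6 cover every species at survey cost 2 + 7 = 9.
Any cover uses at least 2 transects; among all covering selections none totals below 9.

9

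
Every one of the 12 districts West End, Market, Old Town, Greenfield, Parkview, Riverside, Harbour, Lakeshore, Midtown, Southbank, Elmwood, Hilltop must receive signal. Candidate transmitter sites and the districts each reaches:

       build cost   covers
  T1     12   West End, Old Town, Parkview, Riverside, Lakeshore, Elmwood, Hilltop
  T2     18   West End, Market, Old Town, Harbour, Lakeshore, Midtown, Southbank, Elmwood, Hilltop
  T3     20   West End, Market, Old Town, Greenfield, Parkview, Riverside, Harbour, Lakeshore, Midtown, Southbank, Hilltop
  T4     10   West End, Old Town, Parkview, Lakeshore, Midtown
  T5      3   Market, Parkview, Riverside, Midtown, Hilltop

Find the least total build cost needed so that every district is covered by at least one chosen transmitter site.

32

T1, T3 cover every district at build cost 12 + 20 = 32.
Any cover uses at least 2 transmitter sites; among all covering selections none totals below 32.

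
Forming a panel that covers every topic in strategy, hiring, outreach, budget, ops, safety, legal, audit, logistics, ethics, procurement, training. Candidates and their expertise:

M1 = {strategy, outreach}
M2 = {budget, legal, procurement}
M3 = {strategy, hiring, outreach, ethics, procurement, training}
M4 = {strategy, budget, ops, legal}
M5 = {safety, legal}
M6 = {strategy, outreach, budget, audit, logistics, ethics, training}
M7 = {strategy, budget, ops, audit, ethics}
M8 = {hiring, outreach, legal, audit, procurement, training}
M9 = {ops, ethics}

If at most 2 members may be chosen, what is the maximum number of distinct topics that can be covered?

10

Choosing M6, M8 covers {strategy, hiring, outreach, budget, legal, audit, logistics, ethics, procurement, training} — 10 topics.
No choice of 2 members does better; here ops, safety are left uncovered.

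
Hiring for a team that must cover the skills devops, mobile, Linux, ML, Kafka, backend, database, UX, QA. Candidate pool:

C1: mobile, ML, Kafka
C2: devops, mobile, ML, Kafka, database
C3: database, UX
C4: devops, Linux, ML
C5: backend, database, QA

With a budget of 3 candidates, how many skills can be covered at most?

8

Choosing C1, C4, C5 covers {devops, mobile, Linux, ML, Kafka, backend, database, QA} — 8 skills.
No choice of 3 candidates does better; here UX is left uncovered.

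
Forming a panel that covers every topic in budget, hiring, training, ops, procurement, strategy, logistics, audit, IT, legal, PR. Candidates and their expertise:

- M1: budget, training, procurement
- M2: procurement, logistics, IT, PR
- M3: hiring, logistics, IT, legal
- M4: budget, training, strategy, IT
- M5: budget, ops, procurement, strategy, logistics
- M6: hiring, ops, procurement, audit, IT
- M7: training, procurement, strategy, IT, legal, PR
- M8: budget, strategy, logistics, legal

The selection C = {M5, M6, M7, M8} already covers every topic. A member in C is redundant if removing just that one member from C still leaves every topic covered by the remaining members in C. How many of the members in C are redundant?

2

Drop M5: the rest still cover every topic — redundant.
Drop M6: hiring, audit uncovered — not redundant.
Drop M7: training, PR uncovered — not redundant.
Drop M8: the rest still cover every topic — redundant.
2 redundant: M5, M8.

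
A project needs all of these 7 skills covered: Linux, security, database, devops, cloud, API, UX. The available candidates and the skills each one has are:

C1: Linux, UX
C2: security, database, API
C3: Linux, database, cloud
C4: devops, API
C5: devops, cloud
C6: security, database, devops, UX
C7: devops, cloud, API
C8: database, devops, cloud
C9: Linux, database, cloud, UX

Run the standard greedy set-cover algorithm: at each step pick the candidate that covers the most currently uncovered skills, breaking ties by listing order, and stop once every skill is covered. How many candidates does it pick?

Pick 1: C6 covers 4 new skills (security, database, devops, UX).
Pick 2: C3 covers 2 new skills (Linux, cloud).
Pick 3: C2 covers 1 new skills (API).
Greedy uses 3 candidates.

3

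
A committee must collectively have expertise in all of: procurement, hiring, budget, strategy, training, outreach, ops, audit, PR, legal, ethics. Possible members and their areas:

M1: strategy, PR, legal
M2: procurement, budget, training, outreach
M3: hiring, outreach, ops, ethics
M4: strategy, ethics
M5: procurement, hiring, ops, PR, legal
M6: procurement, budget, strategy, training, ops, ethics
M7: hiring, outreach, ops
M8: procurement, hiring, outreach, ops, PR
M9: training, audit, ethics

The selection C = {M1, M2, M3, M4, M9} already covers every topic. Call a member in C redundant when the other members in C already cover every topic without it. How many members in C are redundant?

1

Drop M1: PR, legal uncovered — not redundant.
Drop M2: procurement, budget uncovered — not redundant.
Drop M3: hiring, ops uncovered — not redundant.
Drop M4: the rest still cover every topic — redundant.
Drop M9: audit uncovered — not redundant.
1 redundant: M4.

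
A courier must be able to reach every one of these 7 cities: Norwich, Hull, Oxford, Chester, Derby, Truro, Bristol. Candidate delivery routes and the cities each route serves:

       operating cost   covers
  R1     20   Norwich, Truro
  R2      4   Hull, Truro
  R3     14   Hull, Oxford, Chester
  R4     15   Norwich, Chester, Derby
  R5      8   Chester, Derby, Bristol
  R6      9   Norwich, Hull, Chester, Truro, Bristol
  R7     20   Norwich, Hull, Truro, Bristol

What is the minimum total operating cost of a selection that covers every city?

R3, R5, R6 cover every city at operating cost 14 + 8 + 9 = 31.
Any cover uses at least 3 routes; among all covering selections none totals below 31.

31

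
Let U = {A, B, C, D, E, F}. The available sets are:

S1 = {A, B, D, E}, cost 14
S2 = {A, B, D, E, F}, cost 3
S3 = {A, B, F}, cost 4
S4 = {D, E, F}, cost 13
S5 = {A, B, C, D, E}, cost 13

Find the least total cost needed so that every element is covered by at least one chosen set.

16

S2, S5 cover every element at cost 3 + 13 = 16.
Any cover uses at least 2 sets; among all covering selections none totals below 16.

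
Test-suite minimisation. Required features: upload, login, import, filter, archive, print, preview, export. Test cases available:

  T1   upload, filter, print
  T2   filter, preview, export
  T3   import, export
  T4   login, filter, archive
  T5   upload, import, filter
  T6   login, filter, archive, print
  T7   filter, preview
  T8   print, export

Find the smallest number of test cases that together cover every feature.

3

T2, T5, T6 together cover {upload, login, import, filter, archive, print, preview, export} — every feature.
No 2 of the 8 test cases cover everything (all 28 pairs fall short), so 3 is minimum.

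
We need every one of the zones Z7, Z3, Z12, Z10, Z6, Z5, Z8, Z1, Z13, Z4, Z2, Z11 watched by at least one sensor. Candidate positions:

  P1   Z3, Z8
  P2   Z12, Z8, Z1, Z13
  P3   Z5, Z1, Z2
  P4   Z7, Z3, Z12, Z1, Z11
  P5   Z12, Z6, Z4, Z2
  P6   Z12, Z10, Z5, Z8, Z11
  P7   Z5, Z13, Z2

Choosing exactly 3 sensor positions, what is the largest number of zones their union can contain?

11

Choosing P4, P5, P6 covers {Z7, Z3, Z12, Z10, Z6, Z5, Z8, Z1, Z4, Z2, Z11} — 11 zones.
No choice of 3 sensor positions does better; here Z13 is left uncovered.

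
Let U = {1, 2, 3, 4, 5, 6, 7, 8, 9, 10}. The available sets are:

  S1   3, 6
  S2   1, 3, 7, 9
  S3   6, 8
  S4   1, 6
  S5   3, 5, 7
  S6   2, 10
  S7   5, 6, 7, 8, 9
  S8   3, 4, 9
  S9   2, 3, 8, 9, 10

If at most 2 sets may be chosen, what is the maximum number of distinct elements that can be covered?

8

Choosing S7, S9 covers {2, 3, 5, 6, 7, 8, 9, 10} — 8 elements.
No choice of 2 sets does better; here 1, 4 are left uncovered.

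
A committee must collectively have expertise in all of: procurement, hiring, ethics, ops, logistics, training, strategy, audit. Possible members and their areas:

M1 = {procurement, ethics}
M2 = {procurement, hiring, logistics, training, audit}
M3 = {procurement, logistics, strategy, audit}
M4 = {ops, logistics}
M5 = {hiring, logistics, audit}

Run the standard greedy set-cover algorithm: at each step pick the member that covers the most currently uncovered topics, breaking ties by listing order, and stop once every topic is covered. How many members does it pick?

4

Pick 1: M2 covers 5 new topics (procurement, hiring, logistics, training, audit).
Pick 2: M1 covers 1 new topics (ethics).
Pick 3: M3 covers 1 new topics (strategy).
Pick 4: M4 covers 1 new topics (ops).
Greedy uses 4 members.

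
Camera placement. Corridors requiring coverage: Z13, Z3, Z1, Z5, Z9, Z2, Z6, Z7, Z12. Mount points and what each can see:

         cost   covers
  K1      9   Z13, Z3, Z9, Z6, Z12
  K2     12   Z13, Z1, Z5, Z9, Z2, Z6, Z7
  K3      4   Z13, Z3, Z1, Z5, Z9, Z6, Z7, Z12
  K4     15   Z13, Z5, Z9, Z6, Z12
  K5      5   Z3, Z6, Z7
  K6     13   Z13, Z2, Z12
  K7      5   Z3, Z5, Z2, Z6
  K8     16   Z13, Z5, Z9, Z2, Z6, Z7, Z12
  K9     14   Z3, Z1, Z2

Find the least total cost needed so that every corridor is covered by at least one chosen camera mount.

K3, K7 cover every corridor at cost 4 + 5 = 9.
Any cover uses at least 2 camera mounts; among all covering selections none totals below 9.

9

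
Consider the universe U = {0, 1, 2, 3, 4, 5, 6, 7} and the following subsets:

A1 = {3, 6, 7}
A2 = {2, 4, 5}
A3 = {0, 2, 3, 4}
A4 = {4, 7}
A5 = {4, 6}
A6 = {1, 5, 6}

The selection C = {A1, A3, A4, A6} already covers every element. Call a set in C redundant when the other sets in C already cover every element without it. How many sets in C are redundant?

Drop A1: the rest still cover every element — redundant.
Drop A3: 0, 2 uncovered — not redundant.
Drop A4: the rest still cover every element — redundant.
Drop A6: 1, 5 uncovered — not redundant.
2 redundant: A1, A4.

2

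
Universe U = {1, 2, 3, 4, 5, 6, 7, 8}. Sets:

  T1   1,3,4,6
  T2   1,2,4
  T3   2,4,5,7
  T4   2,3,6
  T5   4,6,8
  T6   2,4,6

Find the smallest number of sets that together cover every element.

T1, T3, T5 together cover {1, 2, 3, 4, 5, 6, 7, 8} — every element.
No 2 of the 6 sets cover everything (all 15 pairs fall short), so 3 is minimum.

3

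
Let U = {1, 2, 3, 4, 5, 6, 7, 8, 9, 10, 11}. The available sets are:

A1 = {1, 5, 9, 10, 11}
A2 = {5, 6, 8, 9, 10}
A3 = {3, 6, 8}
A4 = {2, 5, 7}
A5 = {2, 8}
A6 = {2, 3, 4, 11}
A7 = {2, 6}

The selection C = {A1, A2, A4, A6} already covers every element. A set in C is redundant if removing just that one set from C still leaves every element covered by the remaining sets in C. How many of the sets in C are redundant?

0

Drop A1: 1 uncovered — not redundant.
Drop A2: 6, 8 uncovered — not redundant.
Drop A4: 7 uncovered — not redundant.
Drop A6: 3, 4 uncovered — not redundant.
None of the sets in C is redundant.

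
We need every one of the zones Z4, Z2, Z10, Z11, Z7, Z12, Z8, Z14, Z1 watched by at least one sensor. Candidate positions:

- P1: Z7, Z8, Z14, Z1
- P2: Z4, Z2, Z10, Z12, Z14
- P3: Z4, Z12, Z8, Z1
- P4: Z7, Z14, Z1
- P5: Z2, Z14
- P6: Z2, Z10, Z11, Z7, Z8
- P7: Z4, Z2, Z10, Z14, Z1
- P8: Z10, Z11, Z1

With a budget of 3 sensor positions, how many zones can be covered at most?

Choosing P1, P2, P6 covers {Z4, Z2, Z10, Z11, Z7, Z12, Z8, Z14, Z1} — 9 zones.
That is all 9 zones.

9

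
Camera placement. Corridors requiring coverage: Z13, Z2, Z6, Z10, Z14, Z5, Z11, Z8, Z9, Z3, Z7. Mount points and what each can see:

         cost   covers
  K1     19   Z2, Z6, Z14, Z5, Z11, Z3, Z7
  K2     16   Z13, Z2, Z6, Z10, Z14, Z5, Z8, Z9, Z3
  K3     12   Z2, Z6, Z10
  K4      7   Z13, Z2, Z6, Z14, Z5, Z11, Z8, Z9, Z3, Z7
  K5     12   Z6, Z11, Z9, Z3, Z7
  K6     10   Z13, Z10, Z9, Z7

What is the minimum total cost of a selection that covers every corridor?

K4, K6 cover every corridor at cost 7 + 10 = 17.
Any cover uses at least 2 camera mounts; among all covering selections none totals below 17.

17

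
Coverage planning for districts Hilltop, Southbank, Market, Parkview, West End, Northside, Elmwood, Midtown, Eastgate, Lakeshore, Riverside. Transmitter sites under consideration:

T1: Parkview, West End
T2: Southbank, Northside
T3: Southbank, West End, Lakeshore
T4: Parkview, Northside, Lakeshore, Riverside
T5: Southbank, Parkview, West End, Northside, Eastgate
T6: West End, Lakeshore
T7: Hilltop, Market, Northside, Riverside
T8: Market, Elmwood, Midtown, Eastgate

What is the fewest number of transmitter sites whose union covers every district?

4

T1, T3, T7, T8 together cover {Hilltop, Southbank, Market, Parkview, West End, Northside, Elmwood, Midtown, Eastgate, Lakeshore, Riverside} — every district.
No 3 of the 8 transmitter sites cover everything (all 56 triples fall short), so 4 is minimum.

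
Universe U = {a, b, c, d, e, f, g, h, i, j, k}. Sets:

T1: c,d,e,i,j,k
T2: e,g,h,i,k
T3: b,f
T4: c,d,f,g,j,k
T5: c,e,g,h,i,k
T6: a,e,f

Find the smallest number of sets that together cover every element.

T1, T2, T3, T6 together cover {a, b, c, d, e, f, g, h, i, j, k} — every element.
No 3 of the 6 sets cover everything (all 20 triples fall short), so 4 is minimum.

4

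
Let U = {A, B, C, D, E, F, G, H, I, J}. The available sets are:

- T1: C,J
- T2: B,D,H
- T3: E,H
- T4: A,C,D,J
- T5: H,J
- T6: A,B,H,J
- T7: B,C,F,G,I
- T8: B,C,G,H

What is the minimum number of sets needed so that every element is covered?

3

T3, T4, T7 together cover {A, B, C, D, E, F, G, H, I, J} — every element.
No 2 of the 8 sets cover everything (all 28 pairs fall short), so 3 is minimum.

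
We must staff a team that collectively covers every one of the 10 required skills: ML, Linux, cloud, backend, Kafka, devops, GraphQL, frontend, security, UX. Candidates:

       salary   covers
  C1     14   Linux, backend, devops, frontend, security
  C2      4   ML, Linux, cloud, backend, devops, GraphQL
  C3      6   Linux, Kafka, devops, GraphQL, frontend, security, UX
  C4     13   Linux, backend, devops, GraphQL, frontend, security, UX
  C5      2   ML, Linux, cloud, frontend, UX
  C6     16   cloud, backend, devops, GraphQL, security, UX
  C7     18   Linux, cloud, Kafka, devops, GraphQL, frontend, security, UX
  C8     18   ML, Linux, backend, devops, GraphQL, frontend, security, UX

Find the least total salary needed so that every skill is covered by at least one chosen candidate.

10

C2, C3 cover every skill at salary 4 + 6 = 10.
Any cover uses at least 2 candidates; among all covering selections none totals below 10.
Greedy by coverage-per-salary would pick C5, C2, C3 for 12 — worse than the optimum 10.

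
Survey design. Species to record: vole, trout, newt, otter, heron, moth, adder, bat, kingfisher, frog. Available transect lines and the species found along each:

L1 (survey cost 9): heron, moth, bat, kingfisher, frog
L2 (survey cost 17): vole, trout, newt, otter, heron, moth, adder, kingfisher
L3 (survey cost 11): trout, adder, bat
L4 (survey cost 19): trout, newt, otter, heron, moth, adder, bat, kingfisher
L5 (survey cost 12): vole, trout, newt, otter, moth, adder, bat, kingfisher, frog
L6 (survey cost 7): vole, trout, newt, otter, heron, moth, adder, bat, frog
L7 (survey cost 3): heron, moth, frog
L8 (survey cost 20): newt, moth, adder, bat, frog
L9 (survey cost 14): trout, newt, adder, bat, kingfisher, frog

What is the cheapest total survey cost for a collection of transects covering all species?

15

L5, L7 cover every species at survey cost 12 + 3 = 15.
Any cover uses at least 2 transects; among all covering selections none totals below 15.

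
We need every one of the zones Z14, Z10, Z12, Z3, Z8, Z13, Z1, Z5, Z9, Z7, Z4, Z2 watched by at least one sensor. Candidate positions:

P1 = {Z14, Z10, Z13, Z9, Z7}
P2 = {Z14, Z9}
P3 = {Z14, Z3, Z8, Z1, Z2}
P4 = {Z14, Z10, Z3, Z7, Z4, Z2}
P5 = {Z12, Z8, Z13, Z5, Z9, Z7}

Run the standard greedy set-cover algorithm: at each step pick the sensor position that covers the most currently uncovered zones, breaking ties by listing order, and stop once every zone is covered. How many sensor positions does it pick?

Pick 1: P4 covers 6 new zones (Z14, Z10, Z3, Z7, Z4, Z2).
Pick 2: P5 covers 5 new zones (Z12, Z8, Z13, Z5, Z9).
Pick 3: P3 covers 1 new zones (Z1).
Greedy uses 3 sensor positions.

3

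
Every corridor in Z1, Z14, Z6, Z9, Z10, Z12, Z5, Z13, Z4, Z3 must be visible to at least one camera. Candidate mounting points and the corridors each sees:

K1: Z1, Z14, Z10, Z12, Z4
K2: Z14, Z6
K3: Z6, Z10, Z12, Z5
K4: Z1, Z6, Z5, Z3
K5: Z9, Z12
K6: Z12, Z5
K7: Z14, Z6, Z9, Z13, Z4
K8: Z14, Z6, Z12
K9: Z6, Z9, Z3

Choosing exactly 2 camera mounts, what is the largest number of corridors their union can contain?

Choosing K1, K4 covers {Z1, Z14, Z6, Z10, Z12, Z5, Z4, Z3} — 8 corridors.
No choice of 2 camera mounts does better; here Z9, Z13 are left uncovered.

8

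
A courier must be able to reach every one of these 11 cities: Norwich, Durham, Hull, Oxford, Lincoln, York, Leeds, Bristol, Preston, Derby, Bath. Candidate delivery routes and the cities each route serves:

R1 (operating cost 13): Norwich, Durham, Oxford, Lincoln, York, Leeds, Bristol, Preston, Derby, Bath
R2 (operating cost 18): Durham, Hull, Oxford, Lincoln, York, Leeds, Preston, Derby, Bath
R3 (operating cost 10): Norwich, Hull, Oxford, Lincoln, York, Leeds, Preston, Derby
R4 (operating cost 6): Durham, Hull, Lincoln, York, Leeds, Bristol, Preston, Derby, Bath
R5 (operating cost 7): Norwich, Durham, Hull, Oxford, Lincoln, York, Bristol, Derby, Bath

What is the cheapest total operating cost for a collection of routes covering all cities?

R4, R5 cover every city at operating cost 6 + 7 = 13.
Any cover uses at least 2 routes; among all covering selections none totals below 13.

13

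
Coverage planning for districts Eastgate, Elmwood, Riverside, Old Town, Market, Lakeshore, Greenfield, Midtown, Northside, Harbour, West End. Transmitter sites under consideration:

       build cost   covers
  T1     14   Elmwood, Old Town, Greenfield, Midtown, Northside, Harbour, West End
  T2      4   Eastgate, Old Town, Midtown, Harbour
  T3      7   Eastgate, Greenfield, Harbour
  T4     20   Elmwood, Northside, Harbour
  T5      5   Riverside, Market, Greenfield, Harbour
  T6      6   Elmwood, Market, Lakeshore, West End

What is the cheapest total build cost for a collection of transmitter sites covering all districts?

T1, T2, T5, T6 cover every district at build cost 14 + 4 + 5 + 6 = 29.
Any cover uses at least 4 transmitter sites; among all covering selections none totals below 29.

29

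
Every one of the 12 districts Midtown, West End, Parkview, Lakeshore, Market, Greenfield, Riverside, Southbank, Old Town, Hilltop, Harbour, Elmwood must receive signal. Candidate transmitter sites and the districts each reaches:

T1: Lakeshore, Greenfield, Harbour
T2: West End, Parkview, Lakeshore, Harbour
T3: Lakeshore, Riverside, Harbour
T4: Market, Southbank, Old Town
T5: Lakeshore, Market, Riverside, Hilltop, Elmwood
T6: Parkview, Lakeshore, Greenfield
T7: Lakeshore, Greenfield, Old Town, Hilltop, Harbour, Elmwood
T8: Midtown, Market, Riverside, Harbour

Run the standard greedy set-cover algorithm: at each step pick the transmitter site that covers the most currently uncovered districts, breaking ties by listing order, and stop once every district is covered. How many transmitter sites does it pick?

4

Pick 1: T7 covers 6 new districts (Lakeshore, Greenfield, Old Town, Hilltop, Harbour, Elmwood).
Pick 2: T8 covers 3 new districts (Midtown, Market, Riverside).
Pick 3: T2 covers 2 new districts (West End, Parkview).
Pick 4: T4 covers 1 new districts (Southbank).
Greedy uses 4 transmitter sites.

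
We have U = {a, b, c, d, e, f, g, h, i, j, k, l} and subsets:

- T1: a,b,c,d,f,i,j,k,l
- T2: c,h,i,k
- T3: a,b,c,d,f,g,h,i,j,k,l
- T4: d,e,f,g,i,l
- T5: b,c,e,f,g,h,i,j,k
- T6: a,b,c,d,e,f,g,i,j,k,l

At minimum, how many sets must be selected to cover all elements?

T1, T5 together cover {a, b, c, d, e, f, g, h, i, j, k, l} — every element.
No single set contains all 12 elements, so 2 is optimal.

2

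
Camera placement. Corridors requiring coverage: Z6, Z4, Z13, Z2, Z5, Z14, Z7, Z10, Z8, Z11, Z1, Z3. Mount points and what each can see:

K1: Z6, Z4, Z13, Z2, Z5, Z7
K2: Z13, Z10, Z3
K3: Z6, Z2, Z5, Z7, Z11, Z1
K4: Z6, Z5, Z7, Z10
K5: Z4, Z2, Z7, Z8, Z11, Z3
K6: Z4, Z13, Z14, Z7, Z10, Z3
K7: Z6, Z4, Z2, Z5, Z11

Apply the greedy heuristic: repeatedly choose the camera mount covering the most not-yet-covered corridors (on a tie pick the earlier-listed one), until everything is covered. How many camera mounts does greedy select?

Pick 1: K1 covers 6 new corridors (Z6, Z4, Z13, Z2, Z5, Z7).
Pick 2: K5 covers 3 new corridors (Z8, Z11, Z3).
Pick 3: K6 covers 2 new corridors (Z14, Z10).
Pick 4: K3 covers 1 new corridors (Z1).
Greedy uses 4 camera mounts. (The true minimum is 3.)

4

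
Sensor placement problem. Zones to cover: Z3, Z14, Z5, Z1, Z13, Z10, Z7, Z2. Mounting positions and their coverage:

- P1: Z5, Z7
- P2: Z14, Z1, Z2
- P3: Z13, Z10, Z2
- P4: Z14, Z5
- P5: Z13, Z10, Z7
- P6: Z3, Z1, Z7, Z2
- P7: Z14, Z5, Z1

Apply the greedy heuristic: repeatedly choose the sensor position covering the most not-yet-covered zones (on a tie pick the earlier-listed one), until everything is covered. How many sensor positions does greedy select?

3

Pick 1: P6 covers 4 new zones (Z3, Z1, Z7, Z2).
Pick 2: P3 covers 2 new zones (Z13, Z10).
Pick 3: P4 covers 2 new zones (Z14, Z5).
Greedy uses 3 sensor positions.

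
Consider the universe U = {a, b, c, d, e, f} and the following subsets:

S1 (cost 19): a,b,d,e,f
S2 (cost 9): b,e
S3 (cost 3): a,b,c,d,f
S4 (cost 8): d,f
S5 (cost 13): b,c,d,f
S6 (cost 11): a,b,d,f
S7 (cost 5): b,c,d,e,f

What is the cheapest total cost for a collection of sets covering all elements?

S3, S7 cover every element at cost 3 + 5 = 8.
Any cover uses at least 2 sets; among all covering selections none totals below 8.

8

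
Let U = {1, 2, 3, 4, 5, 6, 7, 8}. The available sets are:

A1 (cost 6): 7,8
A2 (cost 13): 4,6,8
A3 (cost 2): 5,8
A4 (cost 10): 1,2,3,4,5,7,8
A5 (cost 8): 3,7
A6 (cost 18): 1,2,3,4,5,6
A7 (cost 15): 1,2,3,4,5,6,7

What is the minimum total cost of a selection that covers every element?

A3, A7 cover every element at cost 2 + 15 = 17.
Any cover uses at least 2 sets; among all covering selections none totals below 17.

17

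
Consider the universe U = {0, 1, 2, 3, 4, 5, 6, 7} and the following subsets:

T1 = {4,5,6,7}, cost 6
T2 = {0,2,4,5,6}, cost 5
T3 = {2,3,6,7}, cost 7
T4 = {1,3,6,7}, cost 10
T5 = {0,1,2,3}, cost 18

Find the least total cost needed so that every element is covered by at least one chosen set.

T2, T4 cover every element at cost 5 + 10 = 15.
Any cover uses at least 2 sets; among all covering selections none totals below 15.

15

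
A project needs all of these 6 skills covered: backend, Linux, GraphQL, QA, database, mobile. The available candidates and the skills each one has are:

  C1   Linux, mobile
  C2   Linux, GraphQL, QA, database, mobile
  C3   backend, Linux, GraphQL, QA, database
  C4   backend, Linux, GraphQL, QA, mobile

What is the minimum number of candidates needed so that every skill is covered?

C1, C3 together cover {backend, Linux, GraphQL, QA, database, mobile} — every skill.
No single candidate contains all 6 skills, so 2 is optimal.

2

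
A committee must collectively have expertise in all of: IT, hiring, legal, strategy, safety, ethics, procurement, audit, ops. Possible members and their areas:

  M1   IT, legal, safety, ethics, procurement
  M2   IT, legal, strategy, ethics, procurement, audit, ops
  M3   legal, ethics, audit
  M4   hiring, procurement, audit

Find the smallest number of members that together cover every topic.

M1, M2, M4 together cover {IT, hiring, legal, strategy, safety, ethics, procurement, audit, ops} — every topic.
No 2 of the 4 members cover everything (all 6 pairs fall short), so 3 is minimum.

3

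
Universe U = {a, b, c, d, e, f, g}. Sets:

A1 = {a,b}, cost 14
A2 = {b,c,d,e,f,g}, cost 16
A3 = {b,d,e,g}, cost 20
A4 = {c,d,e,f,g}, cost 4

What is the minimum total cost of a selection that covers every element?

18

A1, A4 cover every element at cost 14 + 4 = 18.
Any cover uses at least 2 sets; among all covering selections none totals below 18.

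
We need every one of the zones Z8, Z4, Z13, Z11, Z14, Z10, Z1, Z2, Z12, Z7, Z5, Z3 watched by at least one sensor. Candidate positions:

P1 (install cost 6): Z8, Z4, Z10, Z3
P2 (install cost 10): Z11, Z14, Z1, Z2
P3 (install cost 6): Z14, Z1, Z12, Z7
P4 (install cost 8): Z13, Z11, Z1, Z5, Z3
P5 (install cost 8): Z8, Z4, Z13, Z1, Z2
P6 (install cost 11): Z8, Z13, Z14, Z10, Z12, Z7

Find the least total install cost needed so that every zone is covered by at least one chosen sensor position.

P4, P5, P6 cover every zone at install cost 8 + 8 + 11 = 27.
Any cover uses at least 3 sensor positions; among all covering selections none totals below 27.

27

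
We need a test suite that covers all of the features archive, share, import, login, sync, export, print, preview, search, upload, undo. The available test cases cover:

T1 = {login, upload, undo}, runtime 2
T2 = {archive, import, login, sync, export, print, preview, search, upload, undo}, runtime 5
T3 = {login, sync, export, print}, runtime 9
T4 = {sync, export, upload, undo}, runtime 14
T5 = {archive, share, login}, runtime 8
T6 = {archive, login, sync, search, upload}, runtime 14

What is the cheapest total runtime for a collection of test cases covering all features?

13

T2, T5 cover every feature at runtime 5 + 8 = 13.
Any cover uses at least 2 test cases; among all covering selections none totals below 13.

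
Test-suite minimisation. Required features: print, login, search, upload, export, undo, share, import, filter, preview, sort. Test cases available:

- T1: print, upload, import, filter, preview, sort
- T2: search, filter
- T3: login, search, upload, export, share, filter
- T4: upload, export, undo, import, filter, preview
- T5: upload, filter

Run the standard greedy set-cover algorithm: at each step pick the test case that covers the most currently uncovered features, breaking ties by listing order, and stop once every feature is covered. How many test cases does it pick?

3

Pick 1: T1 covers 6 new features (print, upload, import, filter, preview, sort).
Pick 2: T3 covers 4 new features (login, search, export, share).
Pick 3: T4 covers 1 new features (undo).
Greedy uses 3 test cases.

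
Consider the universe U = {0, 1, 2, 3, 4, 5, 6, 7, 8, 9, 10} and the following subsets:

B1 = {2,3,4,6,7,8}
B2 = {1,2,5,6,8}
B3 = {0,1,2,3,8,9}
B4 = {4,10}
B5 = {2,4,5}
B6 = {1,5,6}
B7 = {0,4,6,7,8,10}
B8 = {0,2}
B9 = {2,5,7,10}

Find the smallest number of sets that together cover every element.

3

B1, B3, B9 together cover {0, 1, 2, 3, 4, 5, 6, 7, 8, 9, 10} — every element.
No 2 of the 9 sets cover everything (all 36 pairs fall short), so 3 is minimum.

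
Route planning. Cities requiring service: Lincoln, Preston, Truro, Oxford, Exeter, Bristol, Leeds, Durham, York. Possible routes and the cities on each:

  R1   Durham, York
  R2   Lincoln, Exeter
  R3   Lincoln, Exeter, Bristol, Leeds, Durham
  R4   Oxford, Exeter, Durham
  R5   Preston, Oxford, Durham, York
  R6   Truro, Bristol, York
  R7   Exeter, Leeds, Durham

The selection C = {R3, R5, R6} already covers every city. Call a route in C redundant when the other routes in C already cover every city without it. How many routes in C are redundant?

Drop R3: Lincoln, Exeter, Leeds uncovered — not redundant.
Drop R5: Preston, Oxford uncovered — not redundant.
Drop R6: Truro uncovered — not redundant.
None of the routes in C is redundant.

0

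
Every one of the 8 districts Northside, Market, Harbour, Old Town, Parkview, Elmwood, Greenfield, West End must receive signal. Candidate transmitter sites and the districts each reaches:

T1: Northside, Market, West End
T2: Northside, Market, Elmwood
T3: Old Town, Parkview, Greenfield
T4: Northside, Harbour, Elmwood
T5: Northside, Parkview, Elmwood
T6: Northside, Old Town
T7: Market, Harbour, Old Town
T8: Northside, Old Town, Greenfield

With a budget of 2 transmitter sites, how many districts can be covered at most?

Choosing T1, T3 covers {Northside, Market, Old Town, Parkview, Greenfield, West End} — 6 districts.
No choice of 2 transmitter sites does better; here Harbour, Elmwood are left uncovered.

6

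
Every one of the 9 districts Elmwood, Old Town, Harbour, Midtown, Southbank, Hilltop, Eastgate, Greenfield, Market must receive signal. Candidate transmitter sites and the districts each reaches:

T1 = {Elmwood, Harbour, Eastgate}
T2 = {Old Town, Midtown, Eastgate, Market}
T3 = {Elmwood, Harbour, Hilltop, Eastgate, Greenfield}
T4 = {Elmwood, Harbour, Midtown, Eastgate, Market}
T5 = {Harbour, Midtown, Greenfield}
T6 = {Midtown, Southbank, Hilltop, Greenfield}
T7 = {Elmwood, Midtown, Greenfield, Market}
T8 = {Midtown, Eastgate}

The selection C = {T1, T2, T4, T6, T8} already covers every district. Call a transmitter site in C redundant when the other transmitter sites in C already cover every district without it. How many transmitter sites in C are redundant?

3

Drop T1: the rest still cover every district — redundant.
Drop T2: Old Town uncovered — not redundant.
Drop T4: the rest still cover every district — redundant.
Drop T6: Southbank, Hilltop, Greenfield uncovered — not redundant.
Drop T8: the rest still cover every district — redundant.
3 redundant: T1, T4, T8.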